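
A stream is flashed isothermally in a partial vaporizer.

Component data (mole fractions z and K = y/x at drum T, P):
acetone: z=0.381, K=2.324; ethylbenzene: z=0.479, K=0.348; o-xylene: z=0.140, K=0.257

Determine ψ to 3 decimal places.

Let ψ = V/F and solve Σ zᵢ(Kᵢ−1)/(1+ψ(Kᵢ−1)) = 0.
Feasibility: ΣzᵢKᵢ = 1.088, Σzᵢ/Kᵢ = 2.085 — both > 1, two phases present.
Newton iteration, ψ⁰ = 0.5:
  ψ = 0.500: g = -0.3254, g' = -0.886 → ψ = 0.133
  ψ = 0.133: g = -0.0282, g' = -0.822 → ψ = 0.098
  ψ = 0.098: g = 0.0004, g' = -0.845 → ψ = 0.099
Converged at ψ = 0.099.

ψ = 0.099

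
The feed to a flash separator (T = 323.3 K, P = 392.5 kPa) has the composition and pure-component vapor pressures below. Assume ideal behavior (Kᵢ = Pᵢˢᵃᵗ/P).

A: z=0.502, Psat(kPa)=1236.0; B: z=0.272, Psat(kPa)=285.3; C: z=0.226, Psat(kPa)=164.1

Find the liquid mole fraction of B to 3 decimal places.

x_B = 0.359

Raoult's law: Kᵢ = Pᵢˢᵃᵗ/P = Pᵢˢᵃᵗ/392.5.
  K_A = 1236.0/392.5 = 3.14904, K_B = 285.3/392.5 = 0.72688, K_C = 164.1/392.5 = 0.41809
Material balance + equilibrium reduce to Σ zᵢ(Kᵢ−1)/(1+β(Kᵢ−1)) = 0.
g(0) = ΣzᵢKᵢ − 1 = 0.873 and g(1) = 1 − Σzᵢ/Kᵢ = -0.074, so a root lies in (0, 1).
Newton iteration, β⁰ = 0.5:
  β = 0.500: g = 0.2485, g' = -0.718 → β = 0.846
  β = 0.846: g = 0.0271, g' = -0.623 → β = 0.890
  β = 0.890: g = -0.0003, g' = -0.638 → β = 0.889
Converged at β = 0.889.
Compositions from xᵢ = zᵢ/(1+β(Kᵢ−1)), yᵢ = Kᵢxᵢ:
  A: x = 0.172, y = 0.543
  B: x = 0.359, y = 0.261
  C: x = 0.468, y = 0.196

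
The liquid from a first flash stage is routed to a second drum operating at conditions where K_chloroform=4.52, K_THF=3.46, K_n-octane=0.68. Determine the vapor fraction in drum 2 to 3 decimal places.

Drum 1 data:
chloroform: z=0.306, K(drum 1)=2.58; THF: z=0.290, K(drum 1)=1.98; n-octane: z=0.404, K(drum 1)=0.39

V/F (drum 2) = 0.788

Drum 1:
Let ψ₁ = V/F and solve Σ zᵢ(Kᵢ−1)/(1+ψ₁(Kᵢ−1)) = 0.
g(0) = ΣzᵢKᵢ − 1 = 0.521 and g(1) = 1 − Σzᵢ/Kᵢ = -0.301, so a root lies in (0, 1).
Newton iteration, ψ₁⁰ = 0.5:
  ψ₁ = 0.500: g = 0.1062, g' = -0.675 → ψ₁ = 0.657
  ψ₁ = 0.657: g = -0.0014, g' = -0.706 → ψ₁ = 0.655
Converged at ψ₁ = 0.655.
Drum-1 compositions:
  chloroform: x = 0.150, y = 0.388
  THF: x = 0.177, y = 0.350
  n-octane: x = 0.673, y = 0.263
Drum-2 feed = drum-1 liquid: z₂ = (0.1503, 0.1766, 0.6731).
Drum 2:
Rachford–Rice: g(ψ₂) = Σ zᵢ(Kᵢ−1)/(1+ψ₂(Kᵢ−1)) = 0.
Check two-phase: ΣzᵢKᵢ = 1.748 > 1 and Σzᵢ/Kᵢ = 1.074 > 1, so g(0) = 0.748 > 0 and g(1) = -0.074 < 0.
Newton iteration, ψ₂⁰ = 0.5:
  ψ₂ = 0.500: g = 0.1301, g' = -0.557 → ψ₂ = 0.734
  ψ₂ = 0.734: g = 0.0212, g' = -0.399 → ψ₂ = 0.787
  ψ₂ = 0.787: g = 0.0006, g' = -0.378 → ψ₂ = 0.788
Converged at ψ₂ = 0.788.
  chloroform: x = 0.040, y = 0.180
  THF: x = 0.060, y = 0.208
  n-octane: x = 0.900, y = 0.612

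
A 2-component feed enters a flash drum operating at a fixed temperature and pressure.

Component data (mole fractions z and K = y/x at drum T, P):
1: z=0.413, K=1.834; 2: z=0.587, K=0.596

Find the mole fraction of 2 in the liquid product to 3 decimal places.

x_2 = 0.674

Material balance + equilibrium reduce to Σ zᵢ(Kᵢ−1)/(1+V/F(Kᵢ−1)) = 0.
Check two-phase: ΣzᵢKᵢ = 1.107 > 1 and Σzᵢ/Kᵢ = 1.210 > 1, so g(0) = 0.107 > 0 and g(1) = -0.210 < 0.
Binary case is linear: z₁(K₁−1)(1+V/F(K₂−1)) + z₂(K₂−1)(1+V/F(K₁−1)) = 0
⇒ V/F = [z₁(K₁−1)+z₂(K₂−1)] / [−(K₁−1)(K₂−1)] = 0.1073/0.3369 = 0.318
Compositions from xᵢ = zᵢ/(1+V/F(Kᵢ−1)), yᵢ = Kᵢxᵢ:
  1: x = 0.326, y = 0.598
  2: x = 0.674, y = 0.402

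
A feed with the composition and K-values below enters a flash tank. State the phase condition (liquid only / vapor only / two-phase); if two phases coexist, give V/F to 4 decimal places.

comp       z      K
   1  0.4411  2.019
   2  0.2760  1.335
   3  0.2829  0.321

ΣzᵢKᵢ = 1.3499; Σzᵢ/Kᵢ = 1.3065.
Both exceed 1, so a two-phase solution exists.
Material balance + equilibrium reduce to Σ zᵢ(Kᵢ−1)/(1+ψ(Kᵢ−1)) = 0.
Newton iteration, ψ⁰ = 0.5:
  ψ = 0.5000: g = 0.08614, g' = -0.5227 → ψ = 0.6648
  ψ = 0.6648: g = -0.00656, g' = -0.6169 → ψ = 0.6542
  ψ = 0.6542: g = -0.00005, g' = -0.6079 → ψ = 0.6541
Converged at ψ = 0.6541.

two-phase, V/F = 0.6541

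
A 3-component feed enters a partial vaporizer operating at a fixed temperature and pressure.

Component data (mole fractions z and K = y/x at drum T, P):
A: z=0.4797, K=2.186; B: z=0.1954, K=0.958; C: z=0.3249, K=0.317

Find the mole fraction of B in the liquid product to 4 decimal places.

x_B = 0.1998

Material balance + equilibrium reduce to Σ zᵢ(Kᵢ−1)/(1+β(Kᵢ−1)) = 0.
Feasibility: ΣzᵢKᵢ = 1.3388, Σzᵢ/Kᵢ = 1.4483 — both > 1, two phases present.
Newton iteration, β⁰ = 0.64:
  β = 0.6400: g = -0.07924, g' = -0.6968 → β = 0.5263
  β = 0.5263: g = -0.00454, g' = -0.6255 → β = 0.5190
Converged at β = 0.5190.
Compositions from xᵢ = zᵢ/(1+β(Kᵢ−1)), yᵢ = Kᵢxᵢ:
  A: x = 0.2969, y = 0.6491
  B: x = 0.1998, y = 0.1914
  C: x = 0.5033, y = 0.1596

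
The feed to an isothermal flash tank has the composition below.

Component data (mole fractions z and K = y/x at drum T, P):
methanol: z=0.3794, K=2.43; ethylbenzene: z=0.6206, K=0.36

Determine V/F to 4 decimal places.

V/F = 0.1588

Rachford–Rice: g(V/F) = Σ zᵢ(Kᵢ−1)/(1+V/F(Kᵢ−1)) = 0.
Feasibility: ΣzᵢKᵢ = 1.1454, Σzᵢ/Kᵢ = 1.8800 — both > 1, two phases present.
Newton iteration, V/F⁰ = 0.5:
  V/F = 0.5000: g = -0.26774, g' = -0.8135 → V/F = 0.1709
  V/F = 0.1709: g = -0.00995, g' = -0.8215 → V/F = 0.1588
Converged at V/F = 0.1588.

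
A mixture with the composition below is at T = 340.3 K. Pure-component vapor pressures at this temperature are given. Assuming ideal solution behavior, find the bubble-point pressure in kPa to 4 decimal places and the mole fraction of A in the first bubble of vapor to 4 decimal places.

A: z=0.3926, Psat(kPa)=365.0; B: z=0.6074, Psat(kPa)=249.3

Pbub = 294.7238 kPa, y_A = 0.4862

At the bubble point ψ → 0, so ΣzᵢKᵢ = 1 with Kᵢ = Pᵢˢᵃᵗ/P ⇒ P = ΣzᵢPᵢˢᵃᵗ.
P = 0.3926·365.0 + 0.6074·249.3 = 294.7238 kPa
yᵢ = zᵢPᵢˢᵃᵗ/P ⇒ y_A = 0.3926·365.0/294.7238 = 0.4862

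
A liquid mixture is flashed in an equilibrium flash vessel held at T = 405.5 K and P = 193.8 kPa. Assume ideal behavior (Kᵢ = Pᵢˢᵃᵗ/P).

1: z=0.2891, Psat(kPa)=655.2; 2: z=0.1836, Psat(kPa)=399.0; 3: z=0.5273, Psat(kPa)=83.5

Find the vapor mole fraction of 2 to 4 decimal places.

Raoult's law: Kᵢ = Pᵢˢᵃᵗ/P = Pᵢˢᵃᵗ/193.8.
  K_1 = 655.2/193.8 = 3.380805, K_2 = 399.0/193.8 = 2.058824, K_3 = 83.5/193.8 = 0.430857
Material balance + equilibrium reduce to Σ zᵢ(Kᵢ−1)/(1+β(Kᵢ−1)) = 0.
g(0) = ΣzᵢKᵢ − 1 = 0.5826 and g(1) = 1 − Σzᵢ/Kᵢ = -0.3985, so a root lies in (0, 1).
Iterate (Newton) starting at β = 0.69:
  β = 0.6900: g = -0.12140, g' = -0.7665 → β = 0.5316
  β = 0.5316: g = -0.00213, g' = -0.7546 → β = 0.5288
Converged at β = 0.5288.
Compositions from xᵢ = zᵢ/(1+β(Kᵢ−1)), yᵢ = Kᵢxᵢ:
  1: x = 0.1280, y = 0.4327
  2: x = 0.1177, y = 0.2423
  3: x = 0.7543, y = 0.3250

y_2 = 0.2423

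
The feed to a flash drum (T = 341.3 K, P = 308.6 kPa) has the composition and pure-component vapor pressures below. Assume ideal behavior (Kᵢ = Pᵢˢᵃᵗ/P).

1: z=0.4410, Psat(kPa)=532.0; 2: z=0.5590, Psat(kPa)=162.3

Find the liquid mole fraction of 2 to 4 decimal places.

x_2 = 0.6043

Raoult's law: Kᵢ = Pᵢˢᵃᵗ/P = Pᵢˢᵃᵗ/308.6.
  K_1 = 532.0/308.6 = 1.723914, K_2 = 162.3/308.6 = 0.525924
Let β = V/F and solve Σ zᵢ(Kᵢ−1)/(1+β(Kᵢ−1)) = 0.
Check two-phase: ΣzᵢKᵢ = 1.0542 > 1 and Σzᵢ/Kᵢ = 1.3187 > 1, so g(0) = 0.0542 > 0 and g(1) = -0.3187 < 0.
Newton iteration, β⁰ = 0.5:
  β = 0.5000: g = -0.11294, g' = -0.3404 → β = 0.1682
  β = 0.1682: g = -0.00339, g' = -0.3320 → β = 0.1580
Converged at β = 0.1580.
Compositions from xᵢ = zᵢ/(1+β(Kᵢ−1)), yᵢ = Kᵢxᵢ:
  1: x = 0.3957, y = 0.6822
  2: x = 0.6043, y = 0.3178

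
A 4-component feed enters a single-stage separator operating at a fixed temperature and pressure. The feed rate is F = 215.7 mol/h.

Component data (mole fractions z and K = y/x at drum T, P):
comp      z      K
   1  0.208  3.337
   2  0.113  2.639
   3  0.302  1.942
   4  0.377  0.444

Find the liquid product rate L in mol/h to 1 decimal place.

Newton–Raphson from ψ = 0.66:
  ψ = 0.660: g = 0.1245, g' = -0.639 → ψ = 0.855
  ψ = 0.855: g = -0.0027, g' = -0.685 → ψ = 0.851
Converged at ψ = 0.851.
Then V = ψ·F = 0.8510·215.7 = 183.6 mol/h and L = F − V = 32.1 mol/h.

L = 32.1 mol/h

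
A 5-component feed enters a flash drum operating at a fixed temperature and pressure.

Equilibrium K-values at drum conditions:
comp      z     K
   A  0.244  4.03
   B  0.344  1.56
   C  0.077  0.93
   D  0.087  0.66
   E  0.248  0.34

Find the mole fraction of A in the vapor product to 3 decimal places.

Material balance + equilibrium reduce to Σ zᵢ(Kᵢ−1)/(1+ψ(Kᵢ−1)) = 0.
Check two-phase: ΣzᵢKᵢ = 1.733 > 1 and Σzᵢ/Kᵢ = 1.225 > 1, so g(0) = 0.733 > 0 and g(1) = -0.225 < 0.
Newton iteration, ψ⁰ = 0.48:
  ψ = 0.480: g = 0.1725, g' = -0.685 → ψ = 0.732
  ψ = 0.732: g = 0.0047, g' = -0.693 → ψ = 0.739
Converged at ψ = 0.739.
Compositions from xᵢ = zᵢ/(1+ψ(Kᵢ−1)), yᵢ = Kᵢxᵢ:
  A: x = 0.075, y = 0.304
  B: x = 0.243, y = 0.380
  C: x = 0.081, y = 0.076
  D: x = 0.116, y = 0.077
  E: x = 0.484, y = 0.165

y_A = 0.304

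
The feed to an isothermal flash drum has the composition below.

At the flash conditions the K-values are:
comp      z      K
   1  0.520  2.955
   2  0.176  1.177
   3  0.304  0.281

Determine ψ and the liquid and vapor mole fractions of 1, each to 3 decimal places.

Let ψ = V/F and solve Σ zᵢ(Kᵢ−1)/(1+ψ(Kᵢ−1)) = 0.
g(0) = ΣzᵢKᵢ − 1 = 0.829 and g(1) = 1 − Σzᵢ/Kᵢ = -0.407, so a root lies in (0, 1).
Newton iteration, ψ⁰ = 0.48:
  ψ = 0.480: g = 0.2194, g' = -0.900 → ψ = 0.724
  ψ = 0.724: g = -0.0072, g' = -1.028 → ψ = 0.717
Converged at ψ = 0.717.
Compositions from xᵢ = zᵢ/(1+ψ(Kᵢ−1)), yᵢ = Kᵢxᵢ:
  1: x = 0.217, y = 0.640
  2: x = 0.156, y = 0.184
  3: x = 0.627, y = 0.176

ψ = 0.717, x_1 = 0.217, y_1 = 0.640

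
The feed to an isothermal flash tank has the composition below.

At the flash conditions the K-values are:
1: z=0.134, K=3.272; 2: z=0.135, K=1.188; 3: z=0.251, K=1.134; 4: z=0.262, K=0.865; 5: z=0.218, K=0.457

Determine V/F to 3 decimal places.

Rachford–Rice: g(V/F) = Σ zᵢ(Kᵢ−1)/(1+V/F(Kᵢ−1)) = 0.
g(0) = ΣzᵢKᵢ − 1 = 0.210 and g(1) = 1 − Σzᵢ/Kᵢ = -0.156, so a root lies in (0, 1).
Iterate (Newton) starting at V/F = 0.5:
  V/F = 0.500: g = -0.0032, g' = -0.286 → V/F = 0.489
Converged at V/F = 0.489.

V/F = 0.489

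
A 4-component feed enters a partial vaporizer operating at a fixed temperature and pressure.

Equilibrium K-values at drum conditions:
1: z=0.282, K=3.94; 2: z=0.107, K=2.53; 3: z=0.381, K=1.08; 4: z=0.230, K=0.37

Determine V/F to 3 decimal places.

V/F = 0.886

Rachford–Rice: g(V/F) = Σ zᵢ(Kᵢ−1)/(1+V/F(Kᵢ−1)) = 0.
g(0) = ΣzᵢKᵢ − 1 = 0.878 and g(1) = 1 − Σzᵢ/Kᵢ = -0.088, so a root lies in (0, 1).
Iterate (Newton) starting at V/F = 0.55:
  V/F = 0.550: g = 0.2132, g' = -0.646 → V/F = 0.880
  V/F = 0.880: g = 0.0041, g' = -0.697 → V/F = 0.886
Converged at V/F = 0.886.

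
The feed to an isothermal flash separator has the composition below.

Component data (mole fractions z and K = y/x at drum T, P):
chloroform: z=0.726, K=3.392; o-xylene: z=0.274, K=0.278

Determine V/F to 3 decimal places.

Rachford–Rice: g(V/F) = Σ zᵢ(Kᵢ−1)/(1+V/F(Kᵢ−1)) = 0.
Feasibility: ΣzᵢKᵢ = 2.539, Σzᵢ/Kᵢ = 1.200 — both > 1, two phases present.
Binary case is linear: z₁(K₁−1)(1+V/F(K₂−1)) + z₂(K₂−1)(1+V/F(K₁−1)) = 0
⇒ V/F = [z₁(K₁−1)+z₂(K₂−1)] / [−(K₁−1)(K₂−1)] = 1.5388/1.7270 = 0.891

V/F = 0.891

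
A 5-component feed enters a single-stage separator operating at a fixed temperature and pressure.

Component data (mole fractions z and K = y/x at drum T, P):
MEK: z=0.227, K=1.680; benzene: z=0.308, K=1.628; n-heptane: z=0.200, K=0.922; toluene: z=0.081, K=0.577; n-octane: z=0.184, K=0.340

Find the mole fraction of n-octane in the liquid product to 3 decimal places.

Let ψ = V/F and solve Σ zᵢ(Kᵢ−1)/(1+ψ(Kᵢ−1)) = 0.
Feasibility: ΣzᵢKᵢ = 1.176, Σzᵢ/Kᵢ = 1.223 — both > 1, two phases present.
Iterate (Newton) starting at ψ = 0.38:
  ψ = 0.380: g = 0.0598, g' = -0.310 → ψ = 0.573
  ψ = 0.573: g = -0.0035, g' = -0.354 → ψ = 0.563
Converged at ψ = 0.563.
Compositions from xᵢ = zᵢ/(1+ψ(Kᵢ−1)), yᵢ = Kᵢxᵢ:
  MEK: x = 0.164, y = 0.276
  benzene: x = 0.228, y = 0.370
  n-heptane: x = 0.209, y = 0.193
  toluene: x = 0.106, y = 0.061
  n-octane: x = 0.293, y = 0.100

x_n-octane = 0.293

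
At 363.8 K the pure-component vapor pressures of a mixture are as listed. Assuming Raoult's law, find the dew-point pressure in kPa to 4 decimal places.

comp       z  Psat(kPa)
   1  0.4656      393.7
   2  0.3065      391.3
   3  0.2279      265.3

Pdew = 353.9898 kPa

At the dew point ψ → 1, so Σzᵢ/Kᵢ = 1 with Kᵢ = Pᵢˢᵃᵗ/P ⇒ 1/P = Σzᵢ/Pᵢˢᵃᵗ.
1/P = 0.4656/393.7 + 0.3065/391.3 + 0.2279/265.3 = 0.0028249 ⇒ P = 353.9898 kPa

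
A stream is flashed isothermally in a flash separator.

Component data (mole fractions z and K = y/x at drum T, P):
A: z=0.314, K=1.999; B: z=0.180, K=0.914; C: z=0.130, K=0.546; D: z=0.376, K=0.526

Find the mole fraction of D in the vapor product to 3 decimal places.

y_D = 0.213

Material balance + equilibrium reduce to Σ zᵢ(Kᵢ−1)/(1+ψ(Kᵢ−1)) = 0.
Feasibility: ΣzᵢKᵢ = 1.061, Σzᵢ/Kᵢ = 1.307 — both > 1, two phases present.
Newton–Raphson from ψ = 0.45:
  ψ = 0.450: g = -0.1004, g' = -0.329 → ψ = 0.145
  ψ = 0.145: g = 0.0037, g' = -0.369 → ψ = 0.155
Converged at ψ = 0.155.
Compositions from xᵢ = zᵢ/(1+ψ(Kᵢ−1)), yᵢ = Kᵢxᵢ:
  A: x = 0.272, y = 0.543
  B: x = 0.182, y = 0.167
  C: x = 0.140, y = 0.076
  D: x = 0.406, y = 0.213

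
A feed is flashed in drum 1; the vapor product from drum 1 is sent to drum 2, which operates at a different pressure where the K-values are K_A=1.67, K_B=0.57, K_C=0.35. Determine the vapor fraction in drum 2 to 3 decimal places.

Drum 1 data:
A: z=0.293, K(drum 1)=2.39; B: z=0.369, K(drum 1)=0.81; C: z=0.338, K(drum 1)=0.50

V/F (drum 2) = 0.144

Drum 1:
Newton–Raphson from ψ₁ = 0.5:
  ψ₁ = 0.500: g = -0.0625, g' = -0.364 → ψ₁ = 0.328
  ψ₁ = 0.328: g = 0.0028, g' = -0.403 → ψ₁ = 0.335
Converged at ψ₁ = 0.335.
Drum-1 compositions:
  A: x = 0.200, y = 0.478
  B: x = 0.394, y = 0.319
  C: x = 0.406, y = 0.203
Drum-2 feed = drum-1 vapor: z₂ = (0.4778, 0.3192, 0.2030).
Drum 2:
Rachford–Rice: g(ψ₂) = Σ zᵢ(Kᵢ−1)/(1+ψ₂(Kᵢ−1)) = 0.
Feasibility: ΣzᵢKᵢ = 1.051, Σzᵢ/Kᵢ = 1.426 — both > 1, two phases present.
Iterate (Newton) starting at ψ₂ = 0.5:
  ψ₂ = 0.500: g = -0.1305, g' = -0.404 → ψ₂ = 0.177
  ψ₂ = 0.177: g = -0.0115, g' = -0.350 → ψ₂ = 0.144
Converged at ψ₂ = 0.144.
  A: x = 0.436, y = 0.728
  B: x = 0.340, y = 0.194
  C: x = 0.224, y = 0.078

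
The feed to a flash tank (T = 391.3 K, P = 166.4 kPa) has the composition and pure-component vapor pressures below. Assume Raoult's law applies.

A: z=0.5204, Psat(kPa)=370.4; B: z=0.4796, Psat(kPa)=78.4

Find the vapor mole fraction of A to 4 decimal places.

y_A = 0.6708

Raoult's law: Kᵢ = Pᵢˢᵃᵗ/P = Pᵢˢᵃᵗ/166.4.
  K_A = 370.4/166.4 = 2.225962, K_B = 78.4/166.4 = 0.471154
Material balance + equilibrium reduce to Σ zᵢ(Kᵢ−1)/(1+ψ(Kᵢ−1)) = 0.
g(0) = ΣzᵢKᵢ − 1 = 0.3844 and g(1) = 1 − Σzᵢ/Kᵢ = -0.2517, so a root lies in (0, 1).
Newton–Raphson from ψ = 0.58:
  ψ = 0.5800: g = 0.00701, g' = -0.5462 → ψ = 0.5928
Converged at ψ = 0.5928.
Compositions from xᵢ = zᵢ/(1+ψ(Kᵢ−1)), yᵢ = Kᵢxᵢ:
  A: x = 0.3014, y = 0.6708
  B: x = 0.6986, y = 0.3292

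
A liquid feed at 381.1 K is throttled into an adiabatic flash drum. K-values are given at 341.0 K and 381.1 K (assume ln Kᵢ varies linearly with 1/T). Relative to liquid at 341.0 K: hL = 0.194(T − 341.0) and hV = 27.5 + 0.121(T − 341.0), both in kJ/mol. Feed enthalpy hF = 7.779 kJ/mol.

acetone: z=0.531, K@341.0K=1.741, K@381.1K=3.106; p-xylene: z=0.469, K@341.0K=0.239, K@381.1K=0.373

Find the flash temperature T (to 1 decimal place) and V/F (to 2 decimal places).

T = 348.7 K, V/F = 0.23

Adiabatic flash: solve Rachford–Rice at each trial T, then check hF = ψ·hV(T) + (1−ψ)·hL(T).
  T = 341.0 K: K = (1.741, 0.239), RR gives ψ = 0.065, H_out = 1.783 kJ/mol
  T = 381.1 K: K = (3.106, 0.373), RR gives ψ = 0.624, H_out = 23.118 kJ/mol
  T = 361.1 K: K = (2.365, 0.302), RR gives ψ = 0.418, H_out = 14.771 kJ/mol
  T = 351.1 K: K = (2.040, 0.270), RR gives ψ = 0.276, H_out = 9.350 kJ/mol
  T = 346.1 K: K = (1.888, 0.254), RR gives ψ = 0.184, H_out = 5.981 kJ/mol
  T = 348.6 K: K = (1.963, 0.262), RR gives ψ = 0.233, H_out = 7.739 kJ/mol
  T = 349.9 K: K = (2.002, 0.266), RR gives ψ = 0.256, H_out = 8.594 kJ/mol
Linear interpolation between T = 348.6 (H_out = 7.739) and T = 349.9 (H_out = 8.594) on hF = 7.779 gives T ≈ 348.7 K, at which ψ = 0.23.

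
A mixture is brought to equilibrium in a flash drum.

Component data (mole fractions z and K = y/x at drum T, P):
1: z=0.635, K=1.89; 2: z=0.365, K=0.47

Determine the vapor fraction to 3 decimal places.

Binary case is linear: z₁(K₁−1)(1+ψ(K₂−1)) + z₂(K₂−1)(1+ψ(K₁−1)) = 0
⇒ ψ = [z₁(K₁−1)+z₂(K₂−1)] / [−(K₁−1)(K₂−1)] = 0.3717/0.4717 = 0.788

ψ = 0.788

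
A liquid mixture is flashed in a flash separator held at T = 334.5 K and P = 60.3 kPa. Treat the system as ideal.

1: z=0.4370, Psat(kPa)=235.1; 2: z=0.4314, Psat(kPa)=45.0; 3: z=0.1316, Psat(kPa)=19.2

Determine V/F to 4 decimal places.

V/F = 0.8684

Raoult's law: Kᵢ = Pᵢˢᵃᵗ/P = Pᵢˢᵃᵗ/60.3.
  K_1 = 235.1/60.3 = 3.898839, K_2 = 45.0/60.3 = 0.746269, K_3 = 19.2/60.3 = 0.318408
Iterate (Newton) starting at V/F = 0.5:
  V/F = 0.5000: g = 0.25575, g' = -0.7892 → V/F = 0.8241
  V/F = 0.8241: g = 0.03078, g' = -0.6824 → V/F = 0.8692
  V/F = 0.8692: g = -0.00058, g' = -0.7102 → V/F = 0.8684
Converged at V/F = 0.8684.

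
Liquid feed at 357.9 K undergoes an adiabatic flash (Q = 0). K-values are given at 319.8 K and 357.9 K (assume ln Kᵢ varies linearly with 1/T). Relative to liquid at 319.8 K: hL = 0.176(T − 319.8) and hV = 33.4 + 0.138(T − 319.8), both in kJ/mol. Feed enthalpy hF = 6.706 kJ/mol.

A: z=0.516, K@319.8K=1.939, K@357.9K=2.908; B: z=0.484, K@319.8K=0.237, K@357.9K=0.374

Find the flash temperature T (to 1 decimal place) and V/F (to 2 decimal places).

T = 321.8 K, V/F = 0.19

Adiabatic flash: solve Rachford–Rice at each trial T, then check hF = ψ·hV(T) + (1−ψ)·hL(T).
  T = 319.8 K: K = (1.939, 0.237), RR gives ψ = 0.161, H_out = 5.372 kJ/mol
  T = 357.9 K: K = (2.908, 0.374), RR gives ψ = 0.571, H_out = 24.938 kJ/mol
  T = 338.9 K: K = (2.403, 0.302), RR gives ψ = 0.394, H_out = 16.236 kJ/mol
  T = 329.4 K: K = (2.167, 0.269), RR gives ψ = 0.291, H_out = 11.287 kJ/mol
  T = 324.6 K: K = (2.051, 0.253), RR gives ψ = 0.230, H_out = 8.482 kJ/mol
  T = 322.2 K: K = (1.995, 0.245), RR gives ψ = 0.197, H_out = 6.972 kJ/mol
Linear interpolation between T = 319.8 (H_out = 5.372) and T = 322.2 (H_out = 6.972) on hF = 6.706 gives T ≈ 321.8 K, at which ψ = 0.19.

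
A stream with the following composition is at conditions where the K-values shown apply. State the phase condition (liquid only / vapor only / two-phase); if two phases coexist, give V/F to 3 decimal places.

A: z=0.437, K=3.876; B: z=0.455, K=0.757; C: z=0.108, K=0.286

two-phase, V/F = 0.891

ΣzᵢKᵢ = 2.069; Σzᵢ/Kᵢ = 1.091.
Both exceed 1, so a two-phase solution exists.
Rachford–Rice: g(ψ) = Σ zᵢ(Kᵢ−1)/(1+ψ(Kᵢ−1)) = 0.
Newton iteration, ψ⁰ = 0.65:
  ψ = 0.650: g = 0.1628, g' = -0.669 → ψ = 0.893
  ψ = 0.893: g = -0.0021, g' = -0.748 → ψ = 0.891
Converged at ψ = 0.891.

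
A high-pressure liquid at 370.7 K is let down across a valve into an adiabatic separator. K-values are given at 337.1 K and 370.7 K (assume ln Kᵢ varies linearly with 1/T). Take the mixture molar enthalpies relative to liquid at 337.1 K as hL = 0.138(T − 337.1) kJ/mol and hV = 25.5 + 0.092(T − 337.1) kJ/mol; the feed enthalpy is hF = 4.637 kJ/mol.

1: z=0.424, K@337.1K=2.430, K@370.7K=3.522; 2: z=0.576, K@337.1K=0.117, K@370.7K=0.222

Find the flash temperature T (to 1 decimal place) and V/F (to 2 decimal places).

T = 344.6 K, V/F = 0.14

Adiabatic flash: solve Rachford–Rice at each trial T, then check hF = ψ·hV(T) + (1−ψ)·hL(T).
  T = 337.1 K: K = (2.430, 0.117), RR gives ψ = 0.077, H_out = 1.973 kJ/mol
  T = 370.7 K: K = (3.522, 0.222), RR gives ψ = 0.317, H_out = 12.221 kJ/mol
  T = 353.9 K: K = (2.951, 0.164), RR gives ψ = 0.212, H_out = 7.555 kJ/mol
  T = 345.5 K: K = (2.684, 0.139), RR gives ψ = 0.150, H_out = 4.937 kJ/mol
  T = 341.3 K: K = (2.556, 0.128), RR gives ψ = 0.116, H_out = 3.509 kJ/mol
  T = 343.4 K: K = (2.620, 0.133), RR gives ψ = 0.134, H_out = 4.235 kJ/mol
Linear interpolation between T = 343.4 (H_out = 4.235) and T = 345.5 (H_out = 4.937) on hF = 4.637 gives T ≈ 344.6 K, at which ψ = 0.14.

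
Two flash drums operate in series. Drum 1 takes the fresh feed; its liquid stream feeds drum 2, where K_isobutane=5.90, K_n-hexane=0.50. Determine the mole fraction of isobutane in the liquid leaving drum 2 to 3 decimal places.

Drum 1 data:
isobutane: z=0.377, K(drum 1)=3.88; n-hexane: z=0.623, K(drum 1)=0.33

Drum 1:
Binary case is linear: z₁(K₁−1)(1+ψ₁(K₂−1)) + z₂(K₂−1)(1+ψ₁(K₁−1)) = 0
⇒ ψ₁ = [z₁(K₁−1)+z₂(K₂−1)] / [−(K₁−1)(K₂−1)] = 0.6684/1.9296 = 0.346
Drum-1 compositions:
  isobutane: x = 0.189, y = 0.732
  n-hexane: x = 0.811, y = 0.268
Drum-2 feed = drum-1 liquid: z₂ = (0.1887, 0.8113).
Drum 2:
Rachford–Rice: g(ψ₂) = Σ zᵢ(Kᵢ−1)/(1+ψ₂(Kᵢ−1)) = 0.
Feasibility: ΣzᵢKᵢ = 1.519, Σzᵢ/Kᵢ = 1.655 — both > 1, two phases present.
Binary case is linear: z₁(K₁−1)(1+ψ₂(K₂−1)) + z₂(K₂−1)(1+ψ₂(K₁−1)) = 0
⇒ ψ₂ = [z₁(K₁−1)+z₂(K₂−1)] / [−(K₁−1)(K₂−1)] = 0.5192/2.4500 = 0.212
  isobutane: x = 0.093, y = 0.546
  n-hexane: x = 0.907, y = 0.454

x_isobutane (drum 2) = 0.093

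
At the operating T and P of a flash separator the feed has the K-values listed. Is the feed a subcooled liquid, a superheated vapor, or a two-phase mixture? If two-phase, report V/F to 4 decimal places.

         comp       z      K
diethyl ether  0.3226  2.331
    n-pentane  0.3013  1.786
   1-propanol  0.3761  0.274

ΣzᵢKᵢ = 1.3932; Σzᵢ/Kᵢ = 1.6797.
Both exceed 1, so a two-phase solution exists.
Let ψ = V/F and solve Σ zᵢ(Kᵢ−1)/(1+ψ(Kᵢ−1)) = 0.
Iterate (Newton) starting at ψ = 0.41:
  ψ = 0.4100: g = 0.06812, g' = -0.7475 → ψ = 0.5011
  ψ = 0.5011: g = -0.00172, g' = -0.7913 → ψ = 0.4990
Converged at ψ = 0.4989.

two-phase, V/F = 0.4989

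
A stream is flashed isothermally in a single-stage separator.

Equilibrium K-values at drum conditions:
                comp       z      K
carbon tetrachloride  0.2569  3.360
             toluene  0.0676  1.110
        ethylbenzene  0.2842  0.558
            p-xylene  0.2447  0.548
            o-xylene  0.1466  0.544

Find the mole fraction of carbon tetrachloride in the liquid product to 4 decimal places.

Material balance + equilibrium reduce to Σ zᵢ(Kᵢ−1)/(1+V/F(Kᵢ−1)) = 0.
g(0) = ΣzᵢKᵢ − 1 = 0.3106 and g(1) = 1 − Σzᵢ/Kᵢ = -0.3627, so a root lies in (0, 1).
Newton iteration, V/F⁰ = 0.54:
  V/F = 0.5400: g = -0.12642, g' = -0.5143 → V/F = 0.2942
  V/F = 0.2942: g = 0.01588, g' = -0.6797 → V/F = 0.3175
  V/F = 0.3175: g = 0.00032, g' = -0.6533 → V/F = 0.3180
Converged at V/F = 0.3180.
Compositions from xᵢ = zᵢ/(1+V/F(Kᵢ−1)), yᵢ = Kᵢxᵢ:
  carbon tetrachloride: x = 0.1468, y = 0.4931
  toluene: x = 0.0653, y = 0.0725
  ethylbenzene: x = 0.3307, y = 0.1845
  p-xylene: x = 0.2858, y = 0.1566
  o-xylene: x = 0.1715, y = 0.0933

x_carbon tetrachloride = 0.1468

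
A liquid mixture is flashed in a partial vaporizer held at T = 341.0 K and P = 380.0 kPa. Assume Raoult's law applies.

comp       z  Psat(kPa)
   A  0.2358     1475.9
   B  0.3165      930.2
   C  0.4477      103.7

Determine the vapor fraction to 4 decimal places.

ψ = 0.5288

Raoult's law: Kᵢ = Pᵢˢᵃᵗ/P = Pᵢˢᵃᵗ/380.0.
  K_A = 1475.9/380.0 = 3.883947, K_B = 930.2/380.0 = 2.447895, K_C = 103.7/380.0 = 0.272895
Let ψ = V/F and solve Σ zᵢ(Kᵢ−1)/(1+ψ(Kᵢ−1)) = 0.
g(0) = ΣzᵢKᵢ − 1 = 0.8128 and g(1) = 1 − Σzᵢ/Kᵢ = -0.8306, so a root lies in (0, 1).
Newton–Raphson from ψ = 0.46:
  ψ = 0.4600: g = 0.07822, g' = -1.1357 → ψ = 0.5289
  ψ = 0.5289: g = -0.00010, g' = -1.1452 → ψ = 0.5288
Converged at ψ = 0.5288.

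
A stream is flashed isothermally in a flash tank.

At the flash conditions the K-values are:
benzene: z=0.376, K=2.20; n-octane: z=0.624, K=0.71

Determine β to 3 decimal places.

β = 0.777

Material balance + equilibrium reduce to Σ zᵢ(Kᵢ−1)/(1+β(Kᵢ−1)) = 0.
g(0) = ΣzᵢKᵢ − 1 = 0.270 and g(1) = 1 − Σzᵢ/Kᵢ = -0.050, so a root lies in (0, 1).
Newton–Raphson from β = 0.54:
  β = 0.540: g = 0.0592, g' = -0.273 → β = 0.757
  β = 0.757: g = 0.0046, g' = -0.235 → β = 0.776
  β = 0.776: g = 0.0000, g' = -0.233 → β = 0.777
Converged at β = 0.777.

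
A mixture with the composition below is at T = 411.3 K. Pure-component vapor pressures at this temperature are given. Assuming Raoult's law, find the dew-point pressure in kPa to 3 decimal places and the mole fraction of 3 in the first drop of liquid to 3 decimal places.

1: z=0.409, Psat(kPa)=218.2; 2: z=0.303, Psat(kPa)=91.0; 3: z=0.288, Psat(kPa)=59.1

At the dew point ψ → 1, so Σzᵢ/Kᵢ = 1 with Kᵢ = Pᵢˢᵃᵗ/P ⇒ 1/P = Σzᵢ/Pᵢˢᵃᵗ.
1/P = 0.409/218.2 + 0.303/91.0 + 0.288/59.1 = 0.010077 ⇒ P = 99.234 kPa
xᵢ = zᵢP/Pᵢˢᵃᵗ ⇒ x_3 = 0.288·99.234/59.1 = 0.484

Pdew = 99.234 kPa, x_3 = 0.484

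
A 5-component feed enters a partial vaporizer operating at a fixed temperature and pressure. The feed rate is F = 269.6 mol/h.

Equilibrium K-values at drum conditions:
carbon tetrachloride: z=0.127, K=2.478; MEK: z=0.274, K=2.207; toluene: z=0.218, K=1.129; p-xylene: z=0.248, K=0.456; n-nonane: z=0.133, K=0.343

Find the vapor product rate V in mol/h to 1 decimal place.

Newton iteration, β⁰ = 0.66:
  β = 0.660: g = -0.0598, g' = -0.555 → β = 0.552
  β = 0.552: g = -0.0020, g' = -0.522 → β = 0.549
Converged at β = 0.549.
Then V = β·F = 0.5485·269.6 = 147.9 mol/h and L = F − V = 121.7 mol/h.

V = 147.9 mol/h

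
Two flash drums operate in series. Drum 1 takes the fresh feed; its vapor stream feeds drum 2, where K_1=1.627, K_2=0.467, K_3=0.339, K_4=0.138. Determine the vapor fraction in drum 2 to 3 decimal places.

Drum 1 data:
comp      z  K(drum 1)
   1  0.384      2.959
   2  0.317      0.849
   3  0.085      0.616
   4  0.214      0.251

Drum 1:
Material balance + equilibrium reduce to Σ zᵢ(Kᵢ−1)/(1+ψ₁(Kᵢ−1)) = 0.
Feasibility: ΣzᵢKᵢ = 1.511, Σzᵢ/Kᵢ = 1.494 — both > 1, two phases present.
Newton iteration, ψ₁⁰ = 0.5:
  ψ₁ = 0.500: g = 0.0316, g' = -0.711 → ψ₁ = 0.544
Converged at ψ₁ = 0.544.
Drum-1 compositions:
  1: x = 0.186, y = 0.550
  2: x = 0.345, y = 0.293
  3: x = 0.107, y = 0.066
  4: x = 0.361, y = 0.091
Drum-2 feed = drum-1 vapor: z₂ = (0.5499, 0.2932, 0.0662, 0.0907).
Drum 2:
Rachford–Rice: g(ψ₂) = Σ zᵢ(Kᵢ−1)/(1+ψ₂(Kᵢ−1)) = 0.
Check two-phase: ΣzᵢKᵢ = 1.067 > 1 and Σzᵢ/Kᵢ = 1.818 > 1, so g(0) = 0.067 > 0 and g(1) = -0.818 < 0.
Newton iteration, ψ₂⁰ = 0.57:
  ψ₂ = 0.570: g = -0.1944, g' = -0.624 → ψ₂ = 0.259
  ψ₂ = 0.259: g = -0.0380, g' = -0.426 → ψ₂ = 0.169
  ψ₂ = 0.169: g = -0.0009, g' = -0.406 → ψ₂ = 0.167
Converged at ψ₂ = 0.167.
  1: x = 0.498, y = 0.810
  2: x = 0.322, y = 0.150
  3: x = 0.074, y = 0.025
  4: x = 0.106, y = 0.015

V/F (drum 2) = 0.167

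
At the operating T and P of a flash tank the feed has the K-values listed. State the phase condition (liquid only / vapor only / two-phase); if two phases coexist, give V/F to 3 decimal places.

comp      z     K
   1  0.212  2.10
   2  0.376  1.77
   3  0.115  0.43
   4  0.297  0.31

ΣzᵢKᵢ = 1.252; Σzᵢ/Kᵢ = 1.539.
Both exceed 1, so a two-phase solution exists.
Material balance + equilibrium reduce to Σ zᵢ(Kᵢ−1)/(1+ψ(Kᵢ−1)) = 0.
Newton–Raphson from ψ = 0.36:
  ψ = 0.360: g = 0.0386, g' = -0.578 → ψ = 0.427
  ψ = 0.427: g = -0.0005, g' = -0.594 → ψ = 0.426
Converged at ψ = 0.426.

two-phase, V/F = 0.426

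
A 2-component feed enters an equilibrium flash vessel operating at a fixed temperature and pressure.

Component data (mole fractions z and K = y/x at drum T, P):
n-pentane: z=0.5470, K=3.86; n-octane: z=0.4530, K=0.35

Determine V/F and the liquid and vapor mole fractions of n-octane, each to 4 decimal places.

V/F = 0.6831, x_n-octane = 0.8148, y_n-octane = 0.2852

Binary case is linear: z₁(K₁−1)(1+V/F(K₂−1)) + z₂(K₂−1)(1+V/F(K₁−1)) = 0
⇒ V/F = [z₁(K₁−1)+z₂(K₂−1)] / [−(K₁−1)(K₂−1)] = 1.26997/1.85900 = 0.6831
Compositions from xᵢ = zᵢ/(1+V/F(Kᵢ−1)), yᵢ = Kᵢxᵢ:
  n-pentane: x = 0.1852, y = 0.7148
  n-octane: x = 0.8148, y = 0.2852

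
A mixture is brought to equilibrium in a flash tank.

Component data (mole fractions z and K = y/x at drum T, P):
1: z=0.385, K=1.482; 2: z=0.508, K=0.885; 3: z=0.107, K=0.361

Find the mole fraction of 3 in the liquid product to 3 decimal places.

x_3 = 0.146

Iterate (Newton) starting at β = 0.31:
  β = 0.310: g = 0.0156, g' = -0.143 → β = 0.419
  β = 0.419: g = -0.0004, g' = -0.151 → β = 0.417
Converged at β = 0.417.
Compositions from xᵢ = zᵢ/(1+β(Kᵢ−1)), yᵢ = Kᵢxᵢ:
  1: x = 0.321, y = 0.475
  2: x = 0.534, y = 0.472
  3: x = 0.146, y = 0.053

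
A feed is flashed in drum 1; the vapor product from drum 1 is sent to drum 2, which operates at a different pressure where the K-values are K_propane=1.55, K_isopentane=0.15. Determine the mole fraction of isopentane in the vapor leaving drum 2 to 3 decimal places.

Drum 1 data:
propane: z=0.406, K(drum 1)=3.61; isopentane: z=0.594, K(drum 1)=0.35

y_isopentane (drum 2) = 0.059

Drum 1:
Let ψ₁ = V/F and solve Σ zᵢ(Kᵢ−1)/(1+ψ₁(Kᵢ−1)) = 0.
g(0) = ΣzᵢKᵢ − 1 = 0.674 and g(1) = 1 − Σzᵢ/Kᵢ = -0.810, so a root lies in (0, 1).
Binary case is linear: z₁(K₁−1)(1+ψ₁(K₂−1)) + z₂(K₂−1)(1+ψ₁(K₁−1)) = 0
⇒ ψ₁ = [z₁(K₁−1)+z₂(K₂−1)] / [−(K₁−1)(K₂−1)] = 0.6736/1.6965 = 0.397
Drum-1 compositions:
  propane: x = 0.199, y = 0.720
  isopentane: x = 0.801, y = 0.280
Drum-2 feed = drum-1 vapor: z₂ = (0.7198, 0.2802).
Drum 2:
Material balance + equilibrium reduce to Σ zᵢ(Kᵢ−1)/(1+ψ₂(Kᵢ−1)) = 0.
g(0) = ΣzᵢKᵢ − 1 = 0.158 and g(1) = 1 − Σzᵢ/Kᵢ = -1.332, so a root lies in (0, 1).
Binary case is linear: z₁(K₁−1)(1+ψ₂(K₂−1)) + z₂(K₂−1)(1+ψ₂(K₁−1)) = 0
⇒ ψ₂ = [z₁(K₁−1)+z₂(K₂−1)] / [−(K₁−1)(K₂−1)] = 0.1577/0.4675 = 0.337
  propane: x = 0.607, y = 0.941
  isopentane: x = 0.393, y = 0.059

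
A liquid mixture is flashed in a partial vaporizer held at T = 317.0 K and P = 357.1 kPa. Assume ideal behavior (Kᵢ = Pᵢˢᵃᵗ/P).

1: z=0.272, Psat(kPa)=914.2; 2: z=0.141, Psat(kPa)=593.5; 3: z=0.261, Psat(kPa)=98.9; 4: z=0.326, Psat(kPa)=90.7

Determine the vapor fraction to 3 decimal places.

ψ = 0.087

Raoult's law: Kᵢ = Pᵢˢᵃᵗ/P = Pᵢˢᵃᵗ/357.1.
  K_1 = 914.2/357.1 = 2.56007, K_2 = 593.5/357.1 = 1.66200, K_3 = 98.9/357.1 = 0.27695, K_4 = 90.7/357.1 = 0.25399
Newton–Raphson from ψ = 0.52:
  ψ = 0.520: g = -0.3960, g' = -1.071 → ψ = 0.150
  ψ = 0.150: g = -0.0568, g' = -0.888 → ψ = 0.086
  ψ = 0.086: g = 0.0013, g' = -0.932 → ψ = 0.087
Converged at ψ = 0.087.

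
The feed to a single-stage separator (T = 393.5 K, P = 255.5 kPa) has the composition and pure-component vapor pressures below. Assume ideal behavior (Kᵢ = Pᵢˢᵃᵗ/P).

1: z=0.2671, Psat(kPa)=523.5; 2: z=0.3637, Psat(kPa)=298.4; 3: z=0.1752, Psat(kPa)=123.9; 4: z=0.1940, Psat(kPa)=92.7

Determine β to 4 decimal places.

Raoult's law: Kᵢ = Pᵢˢᵃᵗ/P = Pᵢˢᵃᵗ/255.5.
  K_1 = 523.5/255.5 = 2.048924, K_2 = 298.4/255.5 = 1.167906, K_3 = 123.9/255.5 = 0.484932, K_4 = 92.7/255.5 = 0.362818
Newton iteration, β⁰ = 0.5:
  β = 0.5000: g = -0.06283, g' = -0.3891 → β = 0.3385
  β = 0.3385: g = -0.00238, g' = -0.3655 → β = 0.3320
Converged at β = 0.3320.

β = 0.3320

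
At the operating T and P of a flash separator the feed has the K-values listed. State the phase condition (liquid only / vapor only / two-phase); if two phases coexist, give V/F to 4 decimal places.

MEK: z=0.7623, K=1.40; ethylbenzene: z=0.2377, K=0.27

two-phase, V/F = 0.4500

ΣzᵢKᵢ = 1.1314; Σzᵢ/Kᵢ = 1.4249.
Both exceed 1, so a two-phase solution exists.
Rachford–Rice: g(ψ) = Σ zᵢ(Kᵢ−1)/(1+ψ(Kᵢ−1)) = 0.
Newton–Raphson from ψ = 0.5:
  ψ = 0.5000: g = -0.01916, g' = -0.3988 → ψ = 0.4520
  ψ = 0.4520: g = -0.00072, g' = -0.3696 → ψ = 0.4500
Converged at ψ = 0.4500.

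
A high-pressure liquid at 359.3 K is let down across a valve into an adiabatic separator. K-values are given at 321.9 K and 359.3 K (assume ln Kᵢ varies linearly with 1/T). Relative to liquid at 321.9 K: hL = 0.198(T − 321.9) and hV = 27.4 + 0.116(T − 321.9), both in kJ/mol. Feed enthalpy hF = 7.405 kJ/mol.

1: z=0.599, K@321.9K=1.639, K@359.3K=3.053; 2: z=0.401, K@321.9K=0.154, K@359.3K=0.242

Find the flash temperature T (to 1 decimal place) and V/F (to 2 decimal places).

T = 327.8 K, V/F = 0.23

Adiabatic flash: solve Rachford–Rice at each trial T, then check hF = ψ·hV(T) + (1−ψ)·hL(T).
  T = 321.9 K: K = (1.639, 0.154), RR gives ψ = 0.080, H_out = 2.206 kJ/mol
  T = 359.3 K: K = (3.053, 0.242), RR gives ψ = 0.595, H_out = 21.881 kJ/mol
  T = 340.6 K: K = (2.275, 0.195), RR gives ψ = 0.430, H_out = 14.829 kJ/mol
  T = 331.2 K: K = (1.938, 0.174), RR gives ψ = 0.298, H_out = 9.775 kJ/mol
  T = 326.5 K: K = (1.783, 0.164), RR gives ψ = 0.204, H_out = 6.426 kJ/mol
  T = 328.9 K: K = (1.861, 0.169), RR gives ψ = 0.255, H_out = 8.231 kJ/mol
Linear interpolation between T = 326.5 (H_out = 6.426) and T = 328.9 (H_out = 8.231) on hF = 7.405 gives T ≈ 327.8 K, at which ψ = 0.23.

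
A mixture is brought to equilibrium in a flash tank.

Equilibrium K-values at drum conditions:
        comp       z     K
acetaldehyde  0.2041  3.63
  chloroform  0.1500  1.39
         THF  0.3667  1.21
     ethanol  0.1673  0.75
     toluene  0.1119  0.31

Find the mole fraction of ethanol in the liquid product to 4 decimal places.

x_ethanol = 0.2171

Rachford–Rice: g(ψ) = Σ zᵢ(Kᵢ−1)/(1+ψ(Kᵢ−1)) = 0.
Feasibility: ΣzᵢKᵢ = 1.5533, Σzᵢ/Kᵢ = 1.0512 — both > 1, two phases present.
Newton–Raphson from ψ = 0.43:
  ψ = 0.4300: g = 0.21599, g' = -0.4621 → ψ = 0.8974
  ψ = 0.8974: g = 0.01118, g' = -0.5338 → ψ = 0.9184
  ψ = 0.9184: g = -0.00026, g' = -0.5594 → ψ = 0.9179
Converged at ψ = 0.9179.
Compositions from xᵢ = zᵢ/(1+ψ(Kᵢ−1)), yᵢ = Kᵢxᵢ:
  acetaldehyde: x = 0.0598, y = 0.2170
  chloroform: x = 0.1105, y = 0.1535
  THF: x = 0.3074, y = 0.3720
  ethanol: x = 0.2171, y = 0.1628
  toluene: x = 0.3052, y = 0.0946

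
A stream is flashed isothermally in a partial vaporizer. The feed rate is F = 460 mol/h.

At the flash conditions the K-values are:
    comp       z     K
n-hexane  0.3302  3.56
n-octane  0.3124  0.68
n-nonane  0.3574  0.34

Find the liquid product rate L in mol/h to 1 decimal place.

L = 285.3 mol/h

Material balance + equilibrium reduce to Σ zᵢ(Kᵢ−1)/(1+V/F(Kᵢ−1)) = 0.
g(0) = ΣzᵢKᵢ − 1 = 0.5095 and g(1) = 1 − Σzᵢ/Kᵢ = -0.6033, so a root lies in (0, 1).
Newton–Raphson from V/F = 0.48:
  V/F = 0.4800: g = -0.08411, g' = -0.8138 → V/F = 0.3767
  V/F = 0.3767: g = 0.00276, g' = -0.8780 → V/F = 0.3798
Converged at V/F = 0.3798.
Then V = V/F·F = 0.3798·460 = 174.7 mol/h and L = F − V = 285.3 mol/h.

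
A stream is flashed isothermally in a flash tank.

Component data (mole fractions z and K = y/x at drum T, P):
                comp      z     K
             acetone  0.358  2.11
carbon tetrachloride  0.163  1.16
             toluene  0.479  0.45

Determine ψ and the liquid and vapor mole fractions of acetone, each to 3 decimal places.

Rachford–Rice: g(ψ) = Σ zᵢ(Kᵢ−1)/(1+ψ(Kᵢ−1)) = 0.
Check two-phase: ΣzᵢKᵢ = 1.160 > 1 and Σzᵢ/Kᵢ = 1.375 > 1, so g(0) = 0.160 > 0 and g(1) = -0.375 < 0.
Newton iteration, ψ⁰ = 0.34:
  ψ = 0.340: g = -0.0108, g' = -0.455 → ψ = 0.316
Converged at ψ = 0.316.
Compositions from xᵢ = zᵢ/(1+ψ(Kᵢ−1)), yᵢ = Kᵢxᵢ:
  acetone: x = 0.265, y = 0.559
  carbon tetrachloride: x = 0.155, y = 0.180
  toluene: x = 0.580, y = 0.261

ψ = 0.316, x_acetone = 0.265, y_acetone = 0.559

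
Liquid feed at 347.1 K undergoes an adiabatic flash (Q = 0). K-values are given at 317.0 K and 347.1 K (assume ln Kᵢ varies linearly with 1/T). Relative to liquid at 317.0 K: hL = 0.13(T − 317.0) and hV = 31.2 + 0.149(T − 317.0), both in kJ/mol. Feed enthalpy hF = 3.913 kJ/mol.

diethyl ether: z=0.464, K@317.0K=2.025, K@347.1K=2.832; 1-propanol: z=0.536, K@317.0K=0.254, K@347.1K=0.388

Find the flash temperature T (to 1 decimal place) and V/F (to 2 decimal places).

T = 318.3 K, V/F = 0.12

Adiabatic flash: solve Rachford–Rice at each trial T, then check hF = ψ·hV(T) + (1−ψ)·hL(T).
  T = 317.0 K: K = (2.025, 0.254), RR gives ψ = 0.099, H_out = 3.091 kJ/mol
  T = 347.1 K: K = (2.832, 0.388), RR gives ψ = 0.466, H_out = 18.706 kJ/mol
  T = 332.1 K: K = (2.414, 0.317), RR gives ψ = 0.301, H_out = 11.427 kJ/mol
  T = 324.6 K: K = (2.217, 0.285), RR gives ψ = 0.208, H_out = 7.517 kJ/mol
  T = 320.8 K: K = (2.120, 0.269), RR gives ψ = 0.156, H_out = 5.381 kJ/mol
  T = 318.9 K: K = (2.072, 0.262), RR gives ψ = 0.128, H_out = 4.258 kJ/mol
Linear interpolation between T = 317.0 (H_out = 3.091) and T = 318.9 (H_out = 4.258) on hF = 3.913 gives T ≈ 318.3 K, at which ψ = 0.12.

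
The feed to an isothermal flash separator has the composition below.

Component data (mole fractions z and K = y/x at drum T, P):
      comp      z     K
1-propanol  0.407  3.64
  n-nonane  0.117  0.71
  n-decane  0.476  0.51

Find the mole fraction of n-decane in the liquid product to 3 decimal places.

Rachford–Rice: g(ψ) = Σ zᵢ(Kᵢ−1)/(1+ψ(Kᵢ−1)) = 0.
Check two-phase: ΣzᵢKᵢ = 1.807 > 1 and Σzᵢ/Kᵢ = 1.210 > 1, so g(0) = 0.807 > 0 and g(1) = -0.210 < 0.
Newton iteration, ψ⁰ = 0.5:
  ψ = 0.500: g = 0.1145, g' = -0.741 → ψ = 0.655
  ψ = 0.655: g = 0.0086, g' = -0.644 → ψ = 0.668
Converged at ψ = 0.668.
Compositions from xᵢ = zᵢ/(1+ψ(Kᵢ−1)), yᵢ = Kᵢxᵢ:
  1-propanol: x = 0.147, y = 0.536
  n-nonane: x = 0.145, y = 0.103
  n-decane: x = 0.708, y = 0.361

x_n-decane = 0.708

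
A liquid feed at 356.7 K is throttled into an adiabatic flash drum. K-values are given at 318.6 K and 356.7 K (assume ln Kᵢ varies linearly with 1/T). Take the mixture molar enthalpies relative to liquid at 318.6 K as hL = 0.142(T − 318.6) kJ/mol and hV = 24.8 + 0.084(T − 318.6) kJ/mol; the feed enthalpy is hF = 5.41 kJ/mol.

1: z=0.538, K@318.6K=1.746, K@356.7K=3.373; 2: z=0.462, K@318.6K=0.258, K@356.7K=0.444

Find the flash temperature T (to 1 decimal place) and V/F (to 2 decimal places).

Adiabatic flash: solve Rachford–Rice at each trial T, then check hF = ψ·hV(T) + (1−ψ)·hL(T).
  T = 318.6 K: K = (1.746, 0.258), RR gives ψ = 0.106, H_out = 2.623 kJ/mol
  T = 356.7 K: K = (3.373, 0.444), RR gives ψ = 0.773, H_out = 22.871 kJ/mol
  T = 337.6 K: K = (2.470, 0.343), RR gives ψ = 0.505, H_out = 14.669 kJ/mol
  T = 328.1 K: K = (2.087, 0.299), RR gives ψ = 0.342, H_out = 9.652 kJ/mol
  T = 323.4 K: K = (1.913, 0.278), RR gives ψ = 0.240, H_out = 6.555 kJ/mol
  T = 321.0 K: K = (1.828, 0.268), RR gives ψ = 0.177, H_out = 4.712 kJ/mol
Linear interpolation between T = 321.0 (H_out = 4.712) and T = 323.4 (H_out = 6.555) on hF = 5.41 gives T ≈ 321.9 K, at which ψ = 0.20.

T = 321.9 K, V/F = 0.20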